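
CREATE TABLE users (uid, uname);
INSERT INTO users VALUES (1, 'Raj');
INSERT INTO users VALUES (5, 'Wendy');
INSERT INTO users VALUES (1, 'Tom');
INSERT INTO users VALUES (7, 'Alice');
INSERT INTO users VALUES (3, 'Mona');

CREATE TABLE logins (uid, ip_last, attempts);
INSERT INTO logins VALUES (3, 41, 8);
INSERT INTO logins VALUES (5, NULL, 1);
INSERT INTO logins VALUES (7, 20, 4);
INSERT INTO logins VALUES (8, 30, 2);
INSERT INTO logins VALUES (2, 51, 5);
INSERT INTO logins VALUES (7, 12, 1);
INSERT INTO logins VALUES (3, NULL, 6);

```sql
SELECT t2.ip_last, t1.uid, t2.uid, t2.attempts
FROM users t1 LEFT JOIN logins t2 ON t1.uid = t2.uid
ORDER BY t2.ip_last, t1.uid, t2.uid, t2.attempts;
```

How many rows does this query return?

7

LEFT JOIN keeps every row from `users`; unmatched rows get NULL for `logins`'s columns.
Matching on t1.uid = t2.uid.
- uid=1: no t2 row matches, row kept with t2 columns NULL.
- uid=5: 1 matching t2 row(s), so 1 row(s) emitted.
- uid=1: no t2 row matches, row kept with t2 columns NULL.
- uid=7: 2 matching t2 row(s), so 2 row(s) emitted.
- uid=3: 2 matching t2 row(s), so 2 row(s) emitted.
Total: 5 matched + 2 padded = 7 rows.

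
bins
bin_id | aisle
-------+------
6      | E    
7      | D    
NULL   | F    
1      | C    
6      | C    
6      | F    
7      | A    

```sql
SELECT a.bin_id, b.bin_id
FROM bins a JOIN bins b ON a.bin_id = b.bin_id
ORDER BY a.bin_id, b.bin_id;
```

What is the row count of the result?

INNER JOIN keeps only pairs where the ON condition holds.
Matching on a.bin_id = b.bin_id. A NULL in a compared column never satisfies the condition.
- a row (bin_id=6): matches 3 b row(s) → 3 output row(s).
- a row (bin_id=7): matches 2 b row(s) → 2 output row(s).
- a row (bin_id=NULL): no match → dropped.
- a row (bin_id=1): matches 1 b row(s) → 1 output row(s).
- a row (bin_id=6): matches 3 b row(s) → 3 output row(s).
- a row (bin_id=6): matches 3 b row(s) → 3 output row(s).
- a row (bin_id=7): matches 2 b row(s) → 2 output row(s).
Total: 14 rows.

14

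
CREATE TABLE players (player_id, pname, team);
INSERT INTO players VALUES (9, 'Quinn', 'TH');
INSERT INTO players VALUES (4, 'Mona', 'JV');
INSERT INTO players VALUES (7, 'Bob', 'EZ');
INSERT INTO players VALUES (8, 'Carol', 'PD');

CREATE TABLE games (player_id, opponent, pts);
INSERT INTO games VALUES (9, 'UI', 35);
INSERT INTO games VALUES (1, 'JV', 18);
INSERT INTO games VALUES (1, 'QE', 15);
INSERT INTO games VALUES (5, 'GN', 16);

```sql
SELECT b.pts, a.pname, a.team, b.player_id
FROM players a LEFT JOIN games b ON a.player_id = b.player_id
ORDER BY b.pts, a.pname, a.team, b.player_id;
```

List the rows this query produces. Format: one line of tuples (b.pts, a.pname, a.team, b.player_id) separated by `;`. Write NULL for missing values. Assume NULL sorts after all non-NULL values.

LEFT JOIN keeps every row from `players`; unmatched rows get NULL for `games`'s columns.
Matching on a.player_id = b.player_id.
Matched pairs: 1; unmatched a rows kept: 3.

(35, Quinn, TH, 9); (NULL, Bob, EZ, NULL); (NULL, Carol, PD, NULL); (NULL, Mona, JV, NULL)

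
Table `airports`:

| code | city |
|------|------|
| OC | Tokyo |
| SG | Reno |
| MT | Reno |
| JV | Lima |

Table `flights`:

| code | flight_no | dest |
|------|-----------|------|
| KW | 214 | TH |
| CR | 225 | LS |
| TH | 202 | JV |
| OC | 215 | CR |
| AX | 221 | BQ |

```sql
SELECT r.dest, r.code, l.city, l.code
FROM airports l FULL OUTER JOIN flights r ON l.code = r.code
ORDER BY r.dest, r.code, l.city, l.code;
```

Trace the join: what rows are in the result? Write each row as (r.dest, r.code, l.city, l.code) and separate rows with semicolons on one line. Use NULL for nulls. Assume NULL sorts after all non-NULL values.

(BQ, AX, NULL, NULL); (CR, OC, Tokyo, OC); (JV, TH, NULL, NULL); (LS, CR, NULL, NULL); (TH, KW, NULL, NULL); (NULL, NULL, Lima, JV); (NULL, NULL, Reno, MT); (NULL, NULL, Reno, SG)

FULL OUTER JOIN keeps every row from both sides; unmatched rows get NULL for the other side's columns.
Matching on l.code = r.code.
- l (code=OC) pairs with 1 row(s) of r.
- l (code=SG) has no partner → padded with NULL.
- l (code=MT) has no partner → padded with NULL.
- l (code=JV) has no partner → padded with NULL.
- 4 r row(s) had no l match → kept, l columns NULL.
After projecting and ordering:
r.dest | r.code | l.city | l.code
BQ | AX | NULL | NULL
CR | OC | Tokyo | OC
JV | TH | NULL | NULL
LS | CR | NULL | NULL
TH | KW | NULL | NULL
NULL | NULL | Lima | JV
NULL | NULL | Reno | MT
NULL | NULL | Reno | SG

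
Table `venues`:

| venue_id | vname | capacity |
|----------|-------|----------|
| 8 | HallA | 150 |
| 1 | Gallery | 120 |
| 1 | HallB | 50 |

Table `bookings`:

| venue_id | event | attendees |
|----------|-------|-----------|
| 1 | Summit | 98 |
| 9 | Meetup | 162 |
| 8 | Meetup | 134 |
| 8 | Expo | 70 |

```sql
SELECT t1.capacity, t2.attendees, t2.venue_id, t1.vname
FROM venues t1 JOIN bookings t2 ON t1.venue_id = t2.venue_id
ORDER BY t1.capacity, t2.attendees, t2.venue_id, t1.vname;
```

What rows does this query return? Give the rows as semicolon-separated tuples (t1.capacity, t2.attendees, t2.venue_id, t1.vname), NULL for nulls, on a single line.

INNER JOIN keeps only pairs where the ON condition holds.
Matching on t1.venue_id = t2.venue_id.
Matched pairs: 4.

(50, 98, 1, HallB); (120, 98, 1, Gallery); (150, 70, 8, HallA); (150, 134, 8, HallA)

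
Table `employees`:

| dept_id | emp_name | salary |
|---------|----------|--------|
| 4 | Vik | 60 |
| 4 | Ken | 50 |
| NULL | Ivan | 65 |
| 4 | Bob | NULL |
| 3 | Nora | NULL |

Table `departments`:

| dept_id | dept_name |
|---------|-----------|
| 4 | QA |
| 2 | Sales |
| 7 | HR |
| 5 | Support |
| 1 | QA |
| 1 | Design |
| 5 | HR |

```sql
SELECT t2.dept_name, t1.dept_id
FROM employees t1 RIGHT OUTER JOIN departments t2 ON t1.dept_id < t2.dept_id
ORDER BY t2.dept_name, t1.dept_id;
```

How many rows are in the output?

RIGHT JOIN keeps every row from `departments`; unmatched rows get NULL for `employees`'s columns.
Matching on t1.dept_id < t2.dept_id. A NULL in a compared column never satisfies the condition.
- t1 (dept_id=4) pairs with 3 row(s) of t2.
- t1 (dept_id=4) pairs with 3 row(s) of t2.
- t1 (dept_id=NULL) has no partner in t2.
- t1 (dept_id=4) pairs with 3 row(s) of t2.
- t1 (dept_id=3) pairs with 4 row(s) of t2.
- plus 3 unmatched t2 row(s), each kept with NULL t1 columns.
Total: 13 matched + 3 padded = 16 rows.

16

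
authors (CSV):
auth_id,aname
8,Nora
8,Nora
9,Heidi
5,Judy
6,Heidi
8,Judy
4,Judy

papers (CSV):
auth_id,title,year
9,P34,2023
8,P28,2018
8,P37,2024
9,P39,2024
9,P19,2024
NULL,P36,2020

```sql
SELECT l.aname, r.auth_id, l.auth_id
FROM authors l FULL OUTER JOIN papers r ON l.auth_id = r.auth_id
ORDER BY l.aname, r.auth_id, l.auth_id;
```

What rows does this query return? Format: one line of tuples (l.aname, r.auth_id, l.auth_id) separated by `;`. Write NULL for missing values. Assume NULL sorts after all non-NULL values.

FULL OUTER JOIN keeps every row from both sides; unmatched rows get NULL for the other side's columns.
Matching on l.auth_id = r.auth_id. A NULL in a compared column never satisfies the condition.
- l (auth_id=8) pairs with 2 row(s) of r.
- l (auth_id=8) pairs with 2 row(s) of r.
- l (auth_id=9) pairs with 3 row(s) of r.
- l (auth_id=5) has no partner → padded with NULL.
- l (auth_id=6) has no partner → padded with NULL.
- l (auth_id=8) pairs with 2 row(s) of r.
- l (auth_id=4) has no partner → padded with NULL.
- plus 1 unmatched r row(s), each kept with NULL l columns.

(Heidi, 9, 9); (Heidi, 9, 9); (Heidi, 9, 9); (Heidi, NULL, 6); (Judy, 8, 8); (Judy, 8, 8); (Judy, NULL, 4); (Judy, NULL, 5); (Nora, 8, 8); (Nora, 8, 8); (Nora, 8, 8); (Nora, 8, 8); (NULL, NULL, NULL)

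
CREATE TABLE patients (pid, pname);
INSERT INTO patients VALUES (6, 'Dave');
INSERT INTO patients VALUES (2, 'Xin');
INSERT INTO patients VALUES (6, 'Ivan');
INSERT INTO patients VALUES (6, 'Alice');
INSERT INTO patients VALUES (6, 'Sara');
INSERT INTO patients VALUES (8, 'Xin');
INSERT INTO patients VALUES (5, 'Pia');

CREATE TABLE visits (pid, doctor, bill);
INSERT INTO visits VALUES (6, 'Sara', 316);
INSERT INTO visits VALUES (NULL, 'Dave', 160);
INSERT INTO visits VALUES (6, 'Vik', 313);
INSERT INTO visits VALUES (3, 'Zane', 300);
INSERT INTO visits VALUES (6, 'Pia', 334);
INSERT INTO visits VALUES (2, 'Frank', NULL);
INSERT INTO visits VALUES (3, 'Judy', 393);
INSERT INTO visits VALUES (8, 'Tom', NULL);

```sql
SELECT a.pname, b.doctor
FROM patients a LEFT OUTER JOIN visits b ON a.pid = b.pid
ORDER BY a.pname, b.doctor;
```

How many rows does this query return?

15

LEFT JOIN keeps every row from `patients`; unmatched rows get NULL for `visits`'s columns.
Matching on a.pid = b.pid. A NULL in a compared column never satisfies the condition.
Matched pairs: 14; unmatched a rows kept: 1.
Total: 14 matched + 1 padded = 15 rows.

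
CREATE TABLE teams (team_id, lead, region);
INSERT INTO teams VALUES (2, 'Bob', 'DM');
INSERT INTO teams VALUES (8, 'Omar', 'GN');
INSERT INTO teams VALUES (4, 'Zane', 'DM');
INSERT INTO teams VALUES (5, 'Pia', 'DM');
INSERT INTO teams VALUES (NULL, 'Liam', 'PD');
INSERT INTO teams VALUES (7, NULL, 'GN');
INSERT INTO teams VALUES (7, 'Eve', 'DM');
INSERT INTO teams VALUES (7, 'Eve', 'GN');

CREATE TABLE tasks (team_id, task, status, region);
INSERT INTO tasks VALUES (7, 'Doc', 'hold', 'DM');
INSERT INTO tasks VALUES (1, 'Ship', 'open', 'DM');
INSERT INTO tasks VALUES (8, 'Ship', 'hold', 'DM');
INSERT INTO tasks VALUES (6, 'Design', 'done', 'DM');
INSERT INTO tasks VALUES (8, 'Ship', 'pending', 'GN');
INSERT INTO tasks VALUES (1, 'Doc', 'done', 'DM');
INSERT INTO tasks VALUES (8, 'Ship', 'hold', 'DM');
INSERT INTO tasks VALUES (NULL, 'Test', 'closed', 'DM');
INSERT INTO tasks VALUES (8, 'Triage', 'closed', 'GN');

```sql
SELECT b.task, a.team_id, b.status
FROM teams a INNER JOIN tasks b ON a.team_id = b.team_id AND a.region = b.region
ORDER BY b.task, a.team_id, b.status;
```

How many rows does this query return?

INNER JOIN keeps only pairs where the ON condition holds.
Matching on a.team_id = b.team_id AND a.region = b.region. A NULL in a compared column never satisfies the condition.
Matched pairs: 3.
Total: 3 rows.

3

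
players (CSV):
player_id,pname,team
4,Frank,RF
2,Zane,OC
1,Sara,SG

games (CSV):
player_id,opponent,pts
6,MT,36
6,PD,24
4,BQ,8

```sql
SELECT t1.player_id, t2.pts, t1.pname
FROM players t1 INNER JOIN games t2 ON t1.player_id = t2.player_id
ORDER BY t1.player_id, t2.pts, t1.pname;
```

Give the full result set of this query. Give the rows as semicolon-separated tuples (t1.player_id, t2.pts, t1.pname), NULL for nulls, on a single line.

(4, 8, Frank)

INNER JOIN keeps only pairs where the ON condition holds.
Matching on t1.player_id = t2.player_id.
- t1[0] player_id=4 → 1 match(es) in t2 → 1 row(s).
- t1[1] player_id=2 → no match; dropped.
- t1[2] player_id=1 → no match; dropped.
After projecting and ordering:
t1.player_id | t2.pts | t1.pname
4 | 8 | Frank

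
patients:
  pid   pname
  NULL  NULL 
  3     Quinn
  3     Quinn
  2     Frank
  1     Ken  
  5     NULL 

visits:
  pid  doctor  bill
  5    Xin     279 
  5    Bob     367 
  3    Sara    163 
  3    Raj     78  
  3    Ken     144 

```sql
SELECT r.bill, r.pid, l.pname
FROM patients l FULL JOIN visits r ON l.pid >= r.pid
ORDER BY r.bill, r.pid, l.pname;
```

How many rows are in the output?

14

FULL OUTER JOIN keeps every row from both sides; unmatched rows get NULL for the other side's columns.
Matching on l.pid >= r.pid. A NULL in a compared column never satisfies the condition.
Matched pairs: 11; unmatched l rows kept: 3; unmatched r rows kept: 0.
Total: 11 matched + 3 padded = 14 rows.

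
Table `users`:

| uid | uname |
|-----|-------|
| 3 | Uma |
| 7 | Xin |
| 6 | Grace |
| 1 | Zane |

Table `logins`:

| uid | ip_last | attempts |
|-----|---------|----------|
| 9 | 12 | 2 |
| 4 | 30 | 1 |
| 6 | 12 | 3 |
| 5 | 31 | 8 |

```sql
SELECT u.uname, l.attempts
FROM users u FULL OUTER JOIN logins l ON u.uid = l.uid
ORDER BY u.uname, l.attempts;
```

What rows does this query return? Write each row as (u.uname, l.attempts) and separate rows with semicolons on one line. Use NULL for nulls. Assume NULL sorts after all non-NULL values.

FULL OUTER JOIN keeps every row from both sides; unmatched rows get NULL for the other side's columns.
Matching on u.uid = l.uid.
Matched pairs: 1; unmatched u rows kept: 3; unmatched l rows kept: 3.

(Grace, 3); (Uma, NULL); (Xin, NULL); (Zane, NULL); (NULL, 1); (NULL, 2); (NULL, 8)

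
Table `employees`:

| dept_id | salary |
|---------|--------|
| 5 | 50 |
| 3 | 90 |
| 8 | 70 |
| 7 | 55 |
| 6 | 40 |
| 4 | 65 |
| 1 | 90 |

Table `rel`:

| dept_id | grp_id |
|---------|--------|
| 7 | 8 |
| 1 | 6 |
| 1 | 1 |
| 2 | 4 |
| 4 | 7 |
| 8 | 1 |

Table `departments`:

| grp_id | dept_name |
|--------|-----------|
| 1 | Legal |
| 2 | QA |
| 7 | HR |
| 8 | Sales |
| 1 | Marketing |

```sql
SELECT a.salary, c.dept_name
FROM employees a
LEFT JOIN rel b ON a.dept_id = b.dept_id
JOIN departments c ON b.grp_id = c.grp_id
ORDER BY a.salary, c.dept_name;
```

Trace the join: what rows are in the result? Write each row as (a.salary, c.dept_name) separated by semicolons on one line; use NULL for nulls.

(55, Sales); (65, HR); (70, Legal); (70, Marketing); (90, Legal); (90, Marketing)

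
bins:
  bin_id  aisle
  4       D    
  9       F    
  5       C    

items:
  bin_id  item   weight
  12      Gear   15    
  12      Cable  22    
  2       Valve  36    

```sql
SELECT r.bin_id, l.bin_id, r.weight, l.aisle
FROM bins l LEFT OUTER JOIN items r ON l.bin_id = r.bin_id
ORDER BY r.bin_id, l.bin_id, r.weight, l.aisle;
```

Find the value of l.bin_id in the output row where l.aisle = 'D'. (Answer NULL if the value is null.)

4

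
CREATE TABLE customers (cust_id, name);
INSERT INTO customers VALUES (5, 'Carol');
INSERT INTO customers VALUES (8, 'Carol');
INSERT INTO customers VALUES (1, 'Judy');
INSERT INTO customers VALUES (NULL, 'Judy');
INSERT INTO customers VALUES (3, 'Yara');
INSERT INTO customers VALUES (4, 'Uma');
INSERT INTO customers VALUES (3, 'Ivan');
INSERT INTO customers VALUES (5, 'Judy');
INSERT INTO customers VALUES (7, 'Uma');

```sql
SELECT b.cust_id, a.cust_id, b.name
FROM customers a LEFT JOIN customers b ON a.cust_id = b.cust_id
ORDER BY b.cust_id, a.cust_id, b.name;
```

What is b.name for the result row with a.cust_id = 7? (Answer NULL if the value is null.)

Uma

LEFT JOIN keeps every row from `customers a`; unmatched rows get NULL for `customers b`'s columns.
Matching on a.cust_id = b.cust_id. A NULL in a compared column never satisfies the condition.
Matched pairs: 12; unmatched a rows kept: 1.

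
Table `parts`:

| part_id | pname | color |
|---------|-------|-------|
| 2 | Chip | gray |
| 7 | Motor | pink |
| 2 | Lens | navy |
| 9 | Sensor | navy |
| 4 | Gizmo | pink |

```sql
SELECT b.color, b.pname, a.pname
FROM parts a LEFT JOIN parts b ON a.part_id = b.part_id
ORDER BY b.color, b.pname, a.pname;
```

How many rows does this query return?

LEFT JOIN keeps every row from `parts a`; unmatched rows get NULL for `parts b`'s columns.
Matching on a.part_id = b.part_id.
Matched pairs: 7; unmatched a rows kept: 0.
Total: 7 rows.

7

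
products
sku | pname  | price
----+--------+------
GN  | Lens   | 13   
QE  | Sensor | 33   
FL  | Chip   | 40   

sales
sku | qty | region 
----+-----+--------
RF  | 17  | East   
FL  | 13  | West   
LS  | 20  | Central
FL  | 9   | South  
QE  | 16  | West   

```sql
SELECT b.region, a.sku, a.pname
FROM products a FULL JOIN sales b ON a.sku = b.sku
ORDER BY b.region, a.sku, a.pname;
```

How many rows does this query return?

FULL OUTER JOIN keeps every row from both sides; unmatched rows get NULL for the other side's columns.
Matching on a.sku = b.sku.
- sku=GN: no b row matches, row kept with b columns NULL.
- sku=QE: 1 matching b row(s), so 1 row(s) emitted.
- sku=FL: 2 matching b row(s), so 2 row(s) emitted.
- 2 b row(s) had no a match → kept, a columns NULL.
Total: 3 matched + 3 padded = 6 rows.

6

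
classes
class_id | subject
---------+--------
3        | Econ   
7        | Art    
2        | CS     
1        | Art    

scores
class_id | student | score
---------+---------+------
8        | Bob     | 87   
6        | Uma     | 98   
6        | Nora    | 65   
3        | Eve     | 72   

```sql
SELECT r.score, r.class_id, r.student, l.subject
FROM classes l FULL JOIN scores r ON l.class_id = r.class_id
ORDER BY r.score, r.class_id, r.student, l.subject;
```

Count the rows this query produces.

7

FULL OUTER JOIN keeps every row from both sides; unmatched rows get NULL for the other side's columns.
Matching on l.class_id = r.class_id.
- class_id=3: 1 matching r row(s), so 1 row(s) emitted.
- class_id=7: no r row matches, row kept with r columns NULL.
- class_id=2: no r row matches, row kept with r columns NULL.
- class_id=1: no r row matches, row kept with r columns NULL.
- plus 3 unmatched r row(s), each kept with NULL l columns.
Total: 1 matched + 6 padded = 7 rows.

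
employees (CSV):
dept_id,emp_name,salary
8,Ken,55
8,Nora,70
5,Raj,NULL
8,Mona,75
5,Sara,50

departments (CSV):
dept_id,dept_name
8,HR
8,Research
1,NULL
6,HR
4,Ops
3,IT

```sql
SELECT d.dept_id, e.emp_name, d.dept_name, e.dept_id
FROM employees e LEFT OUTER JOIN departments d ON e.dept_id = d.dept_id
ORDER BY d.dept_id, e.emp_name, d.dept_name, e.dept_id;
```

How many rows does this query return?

LEFT JOIN keeps every row from `employees`; unmatched rows get NULL for `departments`'s columns.
Matching on e.dept_id = d.dept_id.
- e row (dept_id=8): matches 2 d row(s) → 2 output row(s).
- e row (dept_id=8): matches 2 d row(s) → 2 output row(s).
- e row (dept_id=5): no match → kept, d columns NULL.
- e row (dept_id=8): matches 2 d row(s) → 2 output row(s).
- e row (dept_id=5): no match → kept, d columns NULL.
Total: 6 matched + 2 padded = 8 rows.

8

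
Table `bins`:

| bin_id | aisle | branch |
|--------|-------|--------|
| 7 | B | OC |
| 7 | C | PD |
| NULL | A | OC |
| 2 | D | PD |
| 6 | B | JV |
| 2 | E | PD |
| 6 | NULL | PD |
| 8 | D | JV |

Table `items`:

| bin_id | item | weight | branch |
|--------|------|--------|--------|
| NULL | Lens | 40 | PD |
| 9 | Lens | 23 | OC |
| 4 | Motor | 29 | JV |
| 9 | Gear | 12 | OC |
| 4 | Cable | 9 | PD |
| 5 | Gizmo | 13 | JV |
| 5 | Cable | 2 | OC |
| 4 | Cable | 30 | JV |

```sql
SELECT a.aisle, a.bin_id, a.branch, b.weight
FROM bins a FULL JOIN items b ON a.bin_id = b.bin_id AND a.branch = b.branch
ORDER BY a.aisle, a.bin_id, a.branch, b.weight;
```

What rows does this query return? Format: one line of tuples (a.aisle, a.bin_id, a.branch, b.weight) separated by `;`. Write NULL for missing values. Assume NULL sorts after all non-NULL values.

(A, NULL, OC, NULL); (B, 6, JV, NULL); (B, 7, OC, NULL); (C, 7, PD, NULL); (D, 2, PD, NULL); (D, 8, JV, NULL); (E, 2, PD, NULL); (NULL, 6, PD, NULL); (NULL, NULL, NULL, 2); (NULL, NULL, NULL, 9); (NULL, NULL, NULL, 12); (NULL, NULL, NULL, 13); (NULL, NULL, NULL, 23); (NULL, NULL, NULL, 29); (NULL, NULL, NULL, 30); (NULL, NULL, NULL, 40)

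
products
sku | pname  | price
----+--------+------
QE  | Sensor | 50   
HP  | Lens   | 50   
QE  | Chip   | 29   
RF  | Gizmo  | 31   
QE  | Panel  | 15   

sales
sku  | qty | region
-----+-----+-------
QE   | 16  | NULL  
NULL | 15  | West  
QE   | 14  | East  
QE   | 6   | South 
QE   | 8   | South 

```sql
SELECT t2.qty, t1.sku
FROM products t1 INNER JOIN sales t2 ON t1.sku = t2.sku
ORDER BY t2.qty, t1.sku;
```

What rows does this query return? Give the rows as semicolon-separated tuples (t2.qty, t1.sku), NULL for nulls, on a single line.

(6, QE); (6, QE); (6, QE); (8, QE); (8, QE); (8, QE); (14, QE); (14, QE); (14, QE); (16, QE); (16, QE); (16, QE)

INNER JOIN keeps only pairs where the ON condition holds.
Matching on t1.sku = t2.sku. A NULL in a compared column never satisfies the condition.
- t1 (sku=QE) pairs with 4 row(s) of t2.
- t1 (sku=HP) has no partner → excluded.
- t1 (sku=QE) pairs with 4 row(s) of t2.
- t1 (sku=RF) has no partner → excluded.
- t1 (sku=QE) pairs with 4 row(s) of t2.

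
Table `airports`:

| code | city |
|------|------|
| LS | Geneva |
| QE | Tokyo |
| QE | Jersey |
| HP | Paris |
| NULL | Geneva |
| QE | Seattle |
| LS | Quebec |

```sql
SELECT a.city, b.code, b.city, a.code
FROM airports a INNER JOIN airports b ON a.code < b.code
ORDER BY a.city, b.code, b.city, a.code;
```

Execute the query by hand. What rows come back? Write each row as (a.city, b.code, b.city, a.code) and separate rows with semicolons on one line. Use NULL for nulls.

INNER JOIN keeps only pairs where the ON condition holds.
Matching on a.code < b.code. A NULL in a compared column never satisfies the condition.
- code=LS: 3 matching b row(s), so 3 row(s) emitted.
- code=QE: no matching b row, dropped.
- code=QE: no matching b row, dropped.
- code=HP: 5 matching b row(s), so 5 row(s) emitted.
- code=NULL: no matching b row, dropped.
- code=QE: no matching b row, dropped.
- code=LS: 3 matching b row(s), so 3 row(s) emitted.

(Geneva, QE, Jersey, LS); (Geneva, QE, Seattle, LS); (Geneva, QE, Tokyo, LS); (Paris, LS, Geneva, HP); (Paris, LS, Quebec, HP); (Paris, QE, Jersey, HP); (Paris, QE, Seattle, HP); (Paris, QE, Tokyo, HP); (Quebec, QE, Jersey, LS); (Quebec, QE, Seattle, LS); (Quebec, QE, Tokyo, LS)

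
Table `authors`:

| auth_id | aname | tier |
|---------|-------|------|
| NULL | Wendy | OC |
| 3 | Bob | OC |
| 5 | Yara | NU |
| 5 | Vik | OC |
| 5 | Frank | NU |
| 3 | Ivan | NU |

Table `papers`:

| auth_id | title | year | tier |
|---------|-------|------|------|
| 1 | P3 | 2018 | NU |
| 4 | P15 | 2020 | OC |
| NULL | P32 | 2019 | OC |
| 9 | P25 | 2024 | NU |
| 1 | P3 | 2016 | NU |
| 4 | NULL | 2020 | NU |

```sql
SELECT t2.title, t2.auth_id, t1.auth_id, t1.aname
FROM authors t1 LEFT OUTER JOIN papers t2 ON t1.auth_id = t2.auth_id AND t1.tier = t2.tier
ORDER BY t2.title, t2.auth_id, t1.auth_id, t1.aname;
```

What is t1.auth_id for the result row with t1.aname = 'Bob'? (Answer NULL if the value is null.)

3

LEFT JOIN keeps every row from `authors`; unmatched rows get NULL for `papers`'s columns.
Matching on t1.auth_id = t2.auth_id AND t1.tier = t2.tier. A NULL in a compared column never satisfies the condition.
- t1[0] auth_id=NULL, tier=OC → no match; kept with NULLs on the t2 side.
- t1[1] auth_id=3, tier=OC → no match; kept with NULLs on the t2 side.
- t1[2] auth_id=5, tier=NU → no match; kept with NULLs on the t2 side.
- t1[3] auth_id=5, tier=OC → no match; kept with NULLs on the t2 side.
- t1[4] auth_id=5, tier=NU → no match; kept with NULLs on the t2 side.
- t1[5] auth_id=3, tier=NU → no match; kept with NULLs on the t2 side.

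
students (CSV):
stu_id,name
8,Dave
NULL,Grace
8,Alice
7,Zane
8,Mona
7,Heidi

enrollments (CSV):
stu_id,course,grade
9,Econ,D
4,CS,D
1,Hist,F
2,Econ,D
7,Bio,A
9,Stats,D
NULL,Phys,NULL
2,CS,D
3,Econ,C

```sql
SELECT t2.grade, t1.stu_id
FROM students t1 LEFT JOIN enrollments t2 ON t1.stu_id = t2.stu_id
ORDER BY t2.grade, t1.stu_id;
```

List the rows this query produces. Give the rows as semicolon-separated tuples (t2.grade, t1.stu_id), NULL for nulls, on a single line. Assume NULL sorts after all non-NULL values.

(A, 7); (A, 7); (NULL, 8); (NULL, 8); (NULL, 8); (NULL, NULL)

LEFT JOIN keeps every row from `students`; unmatched rows get NULL for `enrollments`'s columns.
Matching on t1.stu_id = t2.stu_id. A NULL in a compared column never satisfies the condition.
Matched pairs: 2; unmatched t1 rows kept: 4.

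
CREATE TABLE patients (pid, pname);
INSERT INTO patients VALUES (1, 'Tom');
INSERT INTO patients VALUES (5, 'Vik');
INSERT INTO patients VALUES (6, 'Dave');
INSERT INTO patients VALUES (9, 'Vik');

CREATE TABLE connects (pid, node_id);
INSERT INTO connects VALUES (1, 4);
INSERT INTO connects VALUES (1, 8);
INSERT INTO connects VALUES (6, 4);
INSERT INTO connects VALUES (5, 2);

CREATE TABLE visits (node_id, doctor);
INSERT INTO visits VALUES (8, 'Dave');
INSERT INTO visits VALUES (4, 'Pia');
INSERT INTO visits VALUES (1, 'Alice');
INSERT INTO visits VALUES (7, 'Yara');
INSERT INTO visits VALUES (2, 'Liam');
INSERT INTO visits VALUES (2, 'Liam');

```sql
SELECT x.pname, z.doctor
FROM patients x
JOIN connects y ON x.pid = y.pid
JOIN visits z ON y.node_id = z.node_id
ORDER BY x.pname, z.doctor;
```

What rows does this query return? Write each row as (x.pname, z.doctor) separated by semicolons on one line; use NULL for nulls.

(Dave, Pia); (Tom, Dave); (Tom, Pia); (Vik, Liam); (Vik, Liam)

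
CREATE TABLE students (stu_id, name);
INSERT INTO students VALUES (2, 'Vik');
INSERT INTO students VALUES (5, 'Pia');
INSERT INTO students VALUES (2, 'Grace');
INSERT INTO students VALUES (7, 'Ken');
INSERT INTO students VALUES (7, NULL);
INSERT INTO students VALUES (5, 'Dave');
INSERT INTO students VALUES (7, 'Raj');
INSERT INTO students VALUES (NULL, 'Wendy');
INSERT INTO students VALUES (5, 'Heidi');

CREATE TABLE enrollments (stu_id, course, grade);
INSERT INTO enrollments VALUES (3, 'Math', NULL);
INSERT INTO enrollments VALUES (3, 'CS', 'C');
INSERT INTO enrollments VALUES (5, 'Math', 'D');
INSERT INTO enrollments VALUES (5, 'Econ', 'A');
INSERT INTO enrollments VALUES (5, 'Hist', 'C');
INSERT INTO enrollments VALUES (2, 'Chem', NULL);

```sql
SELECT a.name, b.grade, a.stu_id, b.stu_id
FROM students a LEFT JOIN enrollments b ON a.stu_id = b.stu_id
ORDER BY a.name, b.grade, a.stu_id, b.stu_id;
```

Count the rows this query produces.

15

LEFT JOIN keeps every row from `students`; unmatched rows get NULL for `enrollments`'s columns.
Matching on a.stu_id = b.stu_id. A NULL in a compared column never satisfies the condition.
Matched pairs: 11; unmatched a rows kept: 4.
Total: 11 matched + 4 padded = 15 rows.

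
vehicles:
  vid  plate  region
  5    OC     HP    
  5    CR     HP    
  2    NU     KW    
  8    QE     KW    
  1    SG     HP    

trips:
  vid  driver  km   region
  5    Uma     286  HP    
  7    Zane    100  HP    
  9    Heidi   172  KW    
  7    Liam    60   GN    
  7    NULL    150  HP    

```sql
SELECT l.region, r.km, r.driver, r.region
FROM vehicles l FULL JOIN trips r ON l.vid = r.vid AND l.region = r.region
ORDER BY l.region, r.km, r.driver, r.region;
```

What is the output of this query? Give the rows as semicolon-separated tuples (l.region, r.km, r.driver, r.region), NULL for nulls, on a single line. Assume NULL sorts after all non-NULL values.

FULL OUTER JOIN keeps every row from both sides; unmatched rows get NULL for the other side's columns.
Matching on l.vid = r.vid AND l.region = r.region.
- l[0] vid=5, region=HP → 1 match(es) in r → 1 row(s).
- l[1] vid=5, region=HP → 1 match(es) in r → 1 row(s).
- l[2] vid=2, region=KW → no match; kept with NULLs on the r side.
- l[3] vid=8, region=KW → no match; kept with NULLs on the r side.
- l[4] vid=1, region=HP → no match; kept with NULLs on the r side.
- 4 r row(s) had no l match → kept, l columns NULL.
After projecting and ordering:
l.region | r.km | r.driver | r.region
HP | 286 | Uma | HP
HP | 286 | Uma | HP
HP | NULL | NULL | NULL
KW | NULL | NULL | NULL
KW | NULL | NULL | NULL
NULL | 60 | Liam | GN
NULL | 100 | Zane | HP
NULL | 150 | NULL | HP
NULL | 172 | Heidi | KW

(HP, 286, Uma, HP); (HP, 286, Uma, HP); (HP, NULL, NULL, NULL); (KW, NULL, NULL, NULL); (KW, NULL, NULL, NULL); (NULL, 60, Liam, GN); (NULL, 100, Zane, HP); (NULL, 150, NULL, HP); (NULL, 172, Heidi, KW)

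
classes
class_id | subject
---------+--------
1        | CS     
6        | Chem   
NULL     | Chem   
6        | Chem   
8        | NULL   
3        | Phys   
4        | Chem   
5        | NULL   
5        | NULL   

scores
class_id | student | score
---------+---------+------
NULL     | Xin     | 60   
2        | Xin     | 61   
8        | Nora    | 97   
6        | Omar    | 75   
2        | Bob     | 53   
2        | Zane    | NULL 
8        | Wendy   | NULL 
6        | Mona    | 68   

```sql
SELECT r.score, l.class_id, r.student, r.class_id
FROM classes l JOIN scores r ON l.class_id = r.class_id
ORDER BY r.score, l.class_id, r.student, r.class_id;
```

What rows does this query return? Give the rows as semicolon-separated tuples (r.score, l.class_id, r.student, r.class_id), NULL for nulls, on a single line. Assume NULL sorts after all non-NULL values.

(68, 6, Mona, 6); (68, 6, Mona, 6); (75, 6, Omar, 6); (75, 6, Omar, 6); (97, 8, Nora, 8); (NULL, 8, Wendy, 8)

INNER JOIN keeps only pairs where the ON condition holds.
Matching on l.class_id = r.class_id. A NULL in a compared column never satisfies the condition.
- l (class_id=1) has no partner → excluded.
- l (class_id=6) pairs with 2 row(s) of r.
- l (class_id=NULL) has no partner → excluded.
- l (class_id=6) pairs with 2 row(s) of r.
- l (class_id=8) pairs with 2 row(s) of r.
- l (class_id=3) has no partner → excluded.
- l (class_id=4) has no partner → excluded.
- l (class_id=5) has no partner → excluded.
- l (class_id=5) has no partner → excluded.
After projecting and ordering:
r.score | l.class_id | r.student | r.class_id
68 | 6 | Mona | 6
68 | 6 | Mona | 6
75 | 6 | Omar | 6
75 | 6 | Omar | 6
97 | 8 | Nora | 8
NULL | 8 | Wendy | 8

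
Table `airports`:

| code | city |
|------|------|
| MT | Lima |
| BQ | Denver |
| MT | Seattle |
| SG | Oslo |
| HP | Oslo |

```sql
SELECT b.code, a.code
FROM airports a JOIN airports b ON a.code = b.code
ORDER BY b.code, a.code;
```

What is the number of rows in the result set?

INNER JOIN keeps only pairs where the ON condition holds.
Matching on a.code = b.code.
Matched pairs: 7.
Total: 7 rows.

7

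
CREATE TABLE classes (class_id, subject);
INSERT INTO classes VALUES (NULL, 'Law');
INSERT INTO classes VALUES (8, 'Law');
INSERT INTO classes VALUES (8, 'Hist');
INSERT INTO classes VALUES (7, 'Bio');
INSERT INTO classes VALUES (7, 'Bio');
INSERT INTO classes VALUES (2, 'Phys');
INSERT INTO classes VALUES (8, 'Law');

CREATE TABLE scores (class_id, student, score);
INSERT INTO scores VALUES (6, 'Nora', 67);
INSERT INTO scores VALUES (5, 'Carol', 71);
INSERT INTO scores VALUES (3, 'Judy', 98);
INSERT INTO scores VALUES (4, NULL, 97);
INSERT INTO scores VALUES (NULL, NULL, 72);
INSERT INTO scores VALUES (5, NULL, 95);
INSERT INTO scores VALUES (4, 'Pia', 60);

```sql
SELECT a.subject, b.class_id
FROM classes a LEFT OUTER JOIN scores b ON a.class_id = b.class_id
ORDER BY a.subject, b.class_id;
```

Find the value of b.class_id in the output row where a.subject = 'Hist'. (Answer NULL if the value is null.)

LEFT JOIN keeps every row from `classes`; unmatched rows get NULL for `scores`'s columns.
Matching on a.class_id = b.class_id. A NULL in a compared column never satisfies the condition.
- a[0] class_id=NULL → no match; kept with NULLs on the b side.
- a[1] class_id=8 → no match; kept with NULLs on the b side.
- a[2] class_id=8 → no match; kept with NULLs on the b side.
- a[3] class_id=7 → no match; kept with NULLs on the b side.
- a[4] class_id=7 → no match; kept with NULLs on the b side.
- a[5] class_id=2 → no match; kept with NULLs on the b side.
- a[6] class_id=8 → no match; kept with NULLs on the b side.

NULL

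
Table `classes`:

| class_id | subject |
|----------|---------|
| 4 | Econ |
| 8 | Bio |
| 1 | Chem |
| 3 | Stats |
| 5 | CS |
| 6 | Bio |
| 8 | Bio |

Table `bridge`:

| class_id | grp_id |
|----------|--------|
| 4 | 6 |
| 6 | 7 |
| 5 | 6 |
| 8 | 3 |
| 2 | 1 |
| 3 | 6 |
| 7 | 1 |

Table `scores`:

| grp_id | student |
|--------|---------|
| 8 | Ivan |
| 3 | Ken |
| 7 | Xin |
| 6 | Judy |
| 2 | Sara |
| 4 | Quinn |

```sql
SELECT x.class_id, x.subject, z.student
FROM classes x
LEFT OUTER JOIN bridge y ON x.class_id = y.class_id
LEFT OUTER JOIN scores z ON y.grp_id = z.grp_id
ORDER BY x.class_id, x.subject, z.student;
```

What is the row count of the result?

Evaluate left to right. First `classes x LEFT JOIN bridge y` on class_id: 7 row(s).
Then LEFT JOIN `scores z` on grp_id: each of those 7 rows is kept; rows whose y.grp_id has no match in z get NULL for z's columns.
Result: 7 row(s).

7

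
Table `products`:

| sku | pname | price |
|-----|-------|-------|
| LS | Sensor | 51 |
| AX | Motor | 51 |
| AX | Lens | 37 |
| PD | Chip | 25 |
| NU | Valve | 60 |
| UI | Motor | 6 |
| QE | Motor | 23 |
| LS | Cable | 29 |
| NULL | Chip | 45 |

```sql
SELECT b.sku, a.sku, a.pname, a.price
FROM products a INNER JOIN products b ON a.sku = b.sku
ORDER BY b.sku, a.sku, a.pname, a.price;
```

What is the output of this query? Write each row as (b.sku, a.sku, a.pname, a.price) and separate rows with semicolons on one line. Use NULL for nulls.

(AX, AX, Lens, 37); (AX, AX, Lens, 37); (AX, AX, Motor, 51); (AX, AX, Motor, 51); (LS, LS, Cable, 29); (LS, LS, Cable, 29); (LS, LS, Sensor, 51); (LS, LS, Sensor, 51); (NU, NU, Valve, 60); (PD, PD, Chip, 25); (QE, QE, Motor, 23); (UI, UI, Motor, 6)

INNER JOIN keeps only pairs where the ON condition holds.
Matching on a.sku = b.sku. A NULL in a compared column never satisfies the condition.
- a[0] sku=LS → 2 match(es) in b → 2 row(s).
- a[1] sku=AX → 2 match(es) in b → 2 row(s).
- a[2] sku=AX → 2 match(es) in b → 2 row(s).
- a[3] sku=PD → 1 match(es) in b → 1 row(s).
- a[4] sku=NU → 1 match(es) in b → 1 row(s).
- a[5] sku=UI → 1 match(es) in b → 1 row(s).
- a[6] sku=QE → 1 match(es) in b → 1 row(s).
- a[7] sku=LS → 2 match(es) in b → 2 row(s).
- a[8] sku=NULL → no match; dropped.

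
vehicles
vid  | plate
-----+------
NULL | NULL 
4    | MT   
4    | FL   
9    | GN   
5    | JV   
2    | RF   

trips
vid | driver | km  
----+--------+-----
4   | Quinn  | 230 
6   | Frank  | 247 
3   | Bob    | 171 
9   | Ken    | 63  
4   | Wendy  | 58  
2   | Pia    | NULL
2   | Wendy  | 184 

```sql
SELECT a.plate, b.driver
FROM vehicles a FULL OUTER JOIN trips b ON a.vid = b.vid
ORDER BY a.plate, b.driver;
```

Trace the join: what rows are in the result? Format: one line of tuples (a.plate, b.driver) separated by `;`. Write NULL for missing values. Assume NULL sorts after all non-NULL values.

FULL OUTER JOIN keeps every row from both sides; unmatched rows get NULL for the other side's columns.
Matching on a.vid = b.vid. A NULL in a compared column never satisfies the condition.
- vid=NULL: no b row matches, row kept with b columns NULL.
- vid=4: 2 matching b row(s), so 2 row(s) emitted.
- vid=4: 2 matching b row(s), so 2 row(s) emitted.
- vid=9: 1 matching b row(s), so 1 row(s) emitted.
- vid=5: no b row matches, row kept with b columns NULL.
- vid=2: 2 matching b row(s), so 2 row(s) emitted.
- plus 2 unmatched b row(s), each kept with NULL a columns.

(FL, Quinn); (FL, Wendy); (GN, Ken); (JV, NULL); (MT, Quinn); (MT, Wendy); (RF, Pia); (RF, Wendy); (NULL, Bob); (NULL, Frank); (NULL, NULL)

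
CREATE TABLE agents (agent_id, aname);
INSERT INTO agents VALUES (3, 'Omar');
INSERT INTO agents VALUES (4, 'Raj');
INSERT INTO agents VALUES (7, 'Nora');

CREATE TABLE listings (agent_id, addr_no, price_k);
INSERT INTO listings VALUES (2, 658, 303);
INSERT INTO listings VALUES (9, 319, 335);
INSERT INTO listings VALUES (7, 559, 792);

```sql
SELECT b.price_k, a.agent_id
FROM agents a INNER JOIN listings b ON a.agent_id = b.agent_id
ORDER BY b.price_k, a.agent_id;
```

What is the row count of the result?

1

INNER JOIN keeps only pairs where the ON condition holds.
Matching on a.agent_id = b.agent_id.
Matched pairs: 1.
Total: 1 rows.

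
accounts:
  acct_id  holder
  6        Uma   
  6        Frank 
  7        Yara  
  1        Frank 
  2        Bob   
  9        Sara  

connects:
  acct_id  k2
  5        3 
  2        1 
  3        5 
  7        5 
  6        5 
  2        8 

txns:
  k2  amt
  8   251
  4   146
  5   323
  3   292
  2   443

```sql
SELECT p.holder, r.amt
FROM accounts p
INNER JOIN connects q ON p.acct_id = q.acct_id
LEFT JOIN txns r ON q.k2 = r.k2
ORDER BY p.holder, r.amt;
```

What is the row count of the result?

5

Evaluate left to right. First `accounts p INNER JOIN connects q` on acct_id: 5 row(s).
Then LEFT JOIN `txns r` on k2: each of those 5 rows is kept; rows whose q.k2 has no match in r get NULL for r's columns.
Result: 5 row(s).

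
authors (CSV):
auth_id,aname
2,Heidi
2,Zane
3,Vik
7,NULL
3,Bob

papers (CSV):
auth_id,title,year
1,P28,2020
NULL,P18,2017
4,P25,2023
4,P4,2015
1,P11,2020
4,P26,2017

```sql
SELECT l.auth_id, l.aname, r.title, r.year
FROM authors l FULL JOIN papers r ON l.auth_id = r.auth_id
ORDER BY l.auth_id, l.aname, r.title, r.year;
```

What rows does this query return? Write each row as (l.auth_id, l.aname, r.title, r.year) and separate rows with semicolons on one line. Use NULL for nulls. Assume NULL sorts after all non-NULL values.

FULL OUTER JOIN keeps every row from both sides; unmatched rows get NULL for the other side's columns.
Matching on l.auth_id = r.auth_id. A NULL in a compared column never satisfies the condition.
Matched pairs: 0; unmatched l rows kept: 5; unmatched r rows kept: 6.

(2, Heidi, NULL, NULL); (2, Zane, NULL, NULL); (3, Bob, NULL, NULL); (3, Vik, NULL, NULL); (7, NULL, NULL, NULL); (NULL, NULL, P11, 2020); (NULL, NULL, P18, 2017); (NULL, NULL, P25, 2023); (NULL, NULL, P26, 2017); (NULL, NULL, P28, 2020); (NULL, NULL, P4, 2015)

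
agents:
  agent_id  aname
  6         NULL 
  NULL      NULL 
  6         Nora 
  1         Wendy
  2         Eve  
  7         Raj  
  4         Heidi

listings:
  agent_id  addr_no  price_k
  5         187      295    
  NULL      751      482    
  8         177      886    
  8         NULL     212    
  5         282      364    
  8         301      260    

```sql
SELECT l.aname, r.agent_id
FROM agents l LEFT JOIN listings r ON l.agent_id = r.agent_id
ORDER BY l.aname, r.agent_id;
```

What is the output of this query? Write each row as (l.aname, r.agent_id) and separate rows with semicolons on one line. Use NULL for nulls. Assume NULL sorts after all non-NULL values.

(Eve, NULL); (Heidi, NULL); (Nora, NULL); (Raj, NULL); (Wendy, NULL); (NULL, NULL); (NULL, NULL)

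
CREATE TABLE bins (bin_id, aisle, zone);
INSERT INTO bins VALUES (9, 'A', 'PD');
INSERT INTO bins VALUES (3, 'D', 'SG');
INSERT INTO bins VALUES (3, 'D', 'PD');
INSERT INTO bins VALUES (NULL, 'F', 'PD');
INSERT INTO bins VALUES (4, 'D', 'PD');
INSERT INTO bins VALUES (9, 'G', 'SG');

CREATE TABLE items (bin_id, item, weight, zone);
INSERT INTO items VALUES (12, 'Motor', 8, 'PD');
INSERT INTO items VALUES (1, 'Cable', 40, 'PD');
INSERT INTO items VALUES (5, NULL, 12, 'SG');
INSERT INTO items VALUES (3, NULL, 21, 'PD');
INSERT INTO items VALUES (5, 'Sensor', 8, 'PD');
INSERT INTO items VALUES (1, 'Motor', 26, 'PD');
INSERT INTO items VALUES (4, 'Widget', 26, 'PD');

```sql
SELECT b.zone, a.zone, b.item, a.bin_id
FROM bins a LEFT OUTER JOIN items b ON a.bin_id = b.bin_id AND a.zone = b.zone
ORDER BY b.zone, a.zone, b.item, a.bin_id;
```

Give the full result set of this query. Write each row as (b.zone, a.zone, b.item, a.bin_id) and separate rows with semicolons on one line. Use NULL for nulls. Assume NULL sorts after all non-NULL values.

LEFT JOIN keeps every row from `bins`; unmatched rows get NULL for `items`'s columns.
Matching on a.bin_id = b.bin_id AND a.zone = b.zone. A NULL in a compared column never satisfies the condition.
- a[0] bin_id=9, zone=PD → no match; kept with NULLs on the b side.
- a[1] bin_id=3, zone=SG → no match; kept with NULLs on the b side.
- a[2] bin_id=3, zone=PD → 1 match(es) in b → 1 row(s).
- a[3] bin_id=NULL, zone=PD → no match; kept with NULLs on the b side.
- a[4] bin_id=4, zone=PD → 1 match(es) in b → 1 row(s).
- a[5] bin_id=9, zone=SG → no match; kept with NULLs on the b side.
After projecting and ordering:
b.zone | a.zone | b.item | a.bin_id
PD | PD | Widget | 4
PD | PD | NULL | 3
NULL | PD | NULL | 9
NULL | PD | NULL | NULL
NULL | SG | NULL | 3
NULL | SG | NULL | 9

(PD, PD, Widget, 4); (PD, PD, NULL, 3); (NULL, PD, NULL, 9); (NULL, PD, NULL, NULL); (NULL, SG, NULL, 3); (NULL, SG, NULL, 9)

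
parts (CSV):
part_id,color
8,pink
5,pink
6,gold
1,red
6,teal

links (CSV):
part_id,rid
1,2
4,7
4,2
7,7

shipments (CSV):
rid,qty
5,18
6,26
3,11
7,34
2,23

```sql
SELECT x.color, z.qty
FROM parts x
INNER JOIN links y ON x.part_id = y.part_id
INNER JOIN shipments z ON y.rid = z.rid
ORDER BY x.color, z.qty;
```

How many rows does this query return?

Step 1 — x INNER JOIN y on part_id → 1 row(s).
Then INNER JOIN `shipments z` on rid: keep only rows whose y.rid appears in z.
Result: 1 row(s).

1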